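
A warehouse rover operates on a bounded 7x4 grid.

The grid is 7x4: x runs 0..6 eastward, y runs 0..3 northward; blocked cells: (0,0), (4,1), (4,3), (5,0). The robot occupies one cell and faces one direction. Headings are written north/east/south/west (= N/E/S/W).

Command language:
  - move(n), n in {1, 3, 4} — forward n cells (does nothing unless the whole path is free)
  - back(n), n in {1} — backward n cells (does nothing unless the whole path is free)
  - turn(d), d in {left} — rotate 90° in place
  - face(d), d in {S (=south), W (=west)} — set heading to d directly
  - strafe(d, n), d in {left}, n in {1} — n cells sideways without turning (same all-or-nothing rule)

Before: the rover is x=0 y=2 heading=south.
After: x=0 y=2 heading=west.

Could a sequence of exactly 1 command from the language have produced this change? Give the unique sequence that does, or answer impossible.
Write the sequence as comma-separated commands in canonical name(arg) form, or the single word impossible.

face(W)

key: parked at (0,2) the whole time — nothing moves the robot
from: x=0 y=2 heading=south
[1] after face(W): x=0 y=2 heading=west
uniquely the one of 8 1-step routes that fits.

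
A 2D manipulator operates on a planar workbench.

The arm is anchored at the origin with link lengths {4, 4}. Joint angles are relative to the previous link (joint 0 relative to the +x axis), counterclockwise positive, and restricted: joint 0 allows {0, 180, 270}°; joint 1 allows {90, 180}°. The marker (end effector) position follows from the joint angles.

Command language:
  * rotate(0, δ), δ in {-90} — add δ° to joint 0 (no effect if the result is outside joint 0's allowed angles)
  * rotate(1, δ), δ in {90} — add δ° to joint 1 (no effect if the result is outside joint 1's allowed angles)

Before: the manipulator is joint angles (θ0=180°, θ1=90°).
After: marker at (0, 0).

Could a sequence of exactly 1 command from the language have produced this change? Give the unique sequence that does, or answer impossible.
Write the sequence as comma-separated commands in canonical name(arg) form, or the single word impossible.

rotate(1, 90)

start: joint angles (θ0=180°, θ1=90°)
1. rotate(1, 90) → joint angles (θ0=180°, θ1=180°)
no rival 1-sequence matches.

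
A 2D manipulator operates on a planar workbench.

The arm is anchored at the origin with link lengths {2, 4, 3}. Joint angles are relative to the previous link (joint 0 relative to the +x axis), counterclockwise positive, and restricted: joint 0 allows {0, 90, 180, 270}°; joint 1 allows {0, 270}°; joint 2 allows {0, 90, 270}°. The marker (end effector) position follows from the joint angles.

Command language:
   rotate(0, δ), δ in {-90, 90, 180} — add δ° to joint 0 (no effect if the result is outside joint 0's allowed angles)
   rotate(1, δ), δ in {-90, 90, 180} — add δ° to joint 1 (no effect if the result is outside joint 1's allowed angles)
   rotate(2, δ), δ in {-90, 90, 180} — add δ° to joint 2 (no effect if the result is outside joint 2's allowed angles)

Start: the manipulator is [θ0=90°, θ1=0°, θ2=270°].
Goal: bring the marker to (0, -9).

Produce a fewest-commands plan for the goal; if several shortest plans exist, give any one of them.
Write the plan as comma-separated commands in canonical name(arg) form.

initial: [θ0=90°, θ1=0°, θ2=270°]
1. rotate(2, 90) → [θ0=90°, θ1=0°, θ2=0°]
2. rotate(0, 180) → [θ0=270°, θ1=0°, θ2=0°]
nothing shorter than 2 reaches the goal.

rotate(2, 90), rotate(0, 180)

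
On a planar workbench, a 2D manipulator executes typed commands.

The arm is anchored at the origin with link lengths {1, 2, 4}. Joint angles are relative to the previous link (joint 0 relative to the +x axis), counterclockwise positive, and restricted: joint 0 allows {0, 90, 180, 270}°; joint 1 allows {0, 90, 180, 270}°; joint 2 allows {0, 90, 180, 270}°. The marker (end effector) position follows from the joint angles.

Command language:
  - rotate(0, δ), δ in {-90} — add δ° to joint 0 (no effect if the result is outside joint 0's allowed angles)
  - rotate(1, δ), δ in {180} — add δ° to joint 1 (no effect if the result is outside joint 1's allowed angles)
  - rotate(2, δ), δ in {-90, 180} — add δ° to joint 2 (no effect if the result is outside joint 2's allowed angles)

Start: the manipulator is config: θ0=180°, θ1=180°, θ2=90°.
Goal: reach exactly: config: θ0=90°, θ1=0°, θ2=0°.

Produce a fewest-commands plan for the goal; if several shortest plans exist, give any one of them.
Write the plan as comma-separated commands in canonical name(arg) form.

from: config: θ0=180°, θ1=180°, θ2=90°
step 1 (rotate(1, 180)): config: θ0=180°, θ1=0°, θ2=90°
step 2 (rotate(0, -90)): config: θ0=90°, θ1=0°, θ2=90°
step 3 (rotate(2, -90)): config: θ0=90°, θ1=0°, θ2=0°
nothing shorter than 3 reaches the goal.

rotate(1, 180), rotate(0, -90), rotate(2, -90)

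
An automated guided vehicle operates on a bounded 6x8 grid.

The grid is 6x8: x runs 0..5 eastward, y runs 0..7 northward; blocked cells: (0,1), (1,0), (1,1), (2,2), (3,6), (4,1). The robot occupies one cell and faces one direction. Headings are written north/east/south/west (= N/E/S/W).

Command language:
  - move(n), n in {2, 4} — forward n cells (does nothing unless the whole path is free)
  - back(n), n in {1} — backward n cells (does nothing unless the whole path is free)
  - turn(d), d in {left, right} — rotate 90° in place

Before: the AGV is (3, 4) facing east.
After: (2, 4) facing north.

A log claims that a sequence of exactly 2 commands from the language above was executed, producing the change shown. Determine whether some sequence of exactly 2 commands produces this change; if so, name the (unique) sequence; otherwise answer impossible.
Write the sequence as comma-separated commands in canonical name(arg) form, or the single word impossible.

key: position moved to (2,4) AND the heading swung to N — translation plus rotation needed
begin: (3, 4) facing east
step 1 (back(1)): (2, 4) facing east
step 2 (turn(left)): (2, 4) facing north
no rival 2-sequence matches.

back(1), turn(left)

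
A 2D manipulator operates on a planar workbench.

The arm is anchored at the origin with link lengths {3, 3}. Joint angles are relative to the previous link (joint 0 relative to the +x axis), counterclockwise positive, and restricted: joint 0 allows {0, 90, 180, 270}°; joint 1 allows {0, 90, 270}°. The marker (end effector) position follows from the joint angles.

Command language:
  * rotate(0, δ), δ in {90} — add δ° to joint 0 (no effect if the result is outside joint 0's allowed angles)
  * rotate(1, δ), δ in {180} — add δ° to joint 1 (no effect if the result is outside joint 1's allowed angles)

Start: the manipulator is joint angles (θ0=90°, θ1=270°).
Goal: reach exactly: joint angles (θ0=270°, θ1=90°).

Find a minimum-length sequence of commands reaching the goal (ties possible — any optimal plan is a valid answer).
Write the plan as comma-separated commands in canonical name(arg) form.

rotate(1, 180), rotate(0, 90), rotate(0, 90)

start: joint angles (θ0=90°, θ1=270°)
[1] after rotate(1, 180): joint angles (θ0=90°, θ1=90°)
[2] after rotate(0, 90): joint angles (θ0=180°, θ1=90°)
[3] after rotate(0, 90): joint angles (θ0=270°, θ1=90°)
minimal: 3 command(s), checked below 3.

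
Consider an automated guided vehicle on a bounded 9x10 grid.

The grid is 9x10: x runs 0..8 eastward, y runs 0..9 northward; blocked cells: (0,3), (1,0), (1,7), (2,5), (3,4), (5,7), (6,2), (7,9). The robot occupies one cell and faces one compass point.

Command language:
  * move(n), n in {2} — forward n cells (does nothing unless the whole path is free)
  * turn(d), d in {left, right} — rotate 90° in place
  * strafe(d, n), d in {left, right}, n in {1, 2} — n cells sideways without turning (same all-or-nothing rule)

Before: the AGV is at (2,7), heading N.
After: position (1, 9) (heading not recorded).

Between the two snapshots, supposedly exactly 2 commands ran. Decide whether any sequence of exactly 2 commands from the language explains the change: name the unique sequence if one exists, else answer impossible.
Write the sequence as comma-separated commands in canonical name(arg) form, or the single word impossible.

move(2), strafe(left, 1)

key: running strafe(left, 1) before move(2) would end elsewhere — order is forced
begin: at (2,7), heading N
1. move(2) → at (2,9), heading N
2. strafe(left, 1) → at (1,9), heading N
uniquely the one of 49 2-step routes that fits.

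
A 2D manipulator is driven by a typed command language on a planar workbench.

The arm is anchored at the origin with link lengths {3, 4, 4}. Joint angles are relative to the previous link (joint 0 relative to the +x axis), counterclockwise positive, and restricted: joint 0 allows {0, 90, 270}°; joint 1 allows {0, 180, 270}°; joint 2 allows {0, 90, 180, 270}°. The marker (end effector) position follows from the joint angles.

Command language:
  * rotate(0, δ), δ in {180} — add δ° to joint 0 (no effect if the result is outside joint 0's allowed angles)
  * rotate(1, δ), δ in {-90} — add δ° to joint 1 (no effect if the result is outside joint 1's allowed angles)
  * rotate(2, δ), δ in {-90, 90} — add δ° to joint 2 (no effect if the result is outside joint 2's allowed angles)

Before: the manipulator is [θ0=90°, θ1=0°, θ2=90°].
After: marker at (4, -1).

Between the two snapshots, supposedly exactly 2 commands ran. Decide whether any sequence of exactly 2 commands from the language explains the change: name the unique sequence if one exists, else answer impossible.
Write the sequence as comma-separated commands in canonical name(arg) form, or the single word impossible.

rotate(1, -90), rotate(1, -90)

t0: [θ0=90°, θ1=0°, θ2=90°]
t=1 rotate(1, -90) ⇒ [θ0=90°, θ1=270°, θ2=90°]
t=2 rotate(1, -90) ⇒ [θ0=90°, θ1=180°, θ2=90°]
no rival 2-sequence matches.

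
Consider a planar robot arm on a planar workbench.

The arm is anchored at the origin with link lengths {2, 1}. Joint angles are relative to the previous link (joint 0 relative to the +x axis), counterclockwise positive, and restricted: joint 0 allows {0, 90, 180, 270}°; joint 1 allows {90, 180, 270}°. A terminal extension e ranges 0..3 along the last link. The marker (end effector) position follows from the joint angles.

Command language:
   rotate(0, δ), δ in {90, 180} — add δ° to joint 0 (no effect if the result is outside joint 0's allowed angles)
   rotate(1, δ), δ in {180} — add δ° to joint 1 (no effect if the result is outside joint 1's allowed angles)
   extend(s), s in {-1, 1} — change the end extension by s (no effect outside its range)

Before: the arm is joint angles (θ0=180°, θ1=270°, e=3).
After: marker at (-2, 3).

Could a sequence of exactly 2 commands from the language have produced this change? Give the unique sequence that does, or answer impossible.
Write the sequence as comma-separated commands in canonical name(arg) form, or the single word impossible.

key: order matters: swapping extend(1) and extend(-1) lands elsewhere
t0: joint angles (θ0=180°, θ1=270°, e=3)
step 1 (extend(1)): joint angles (θ0=180°, θ1=270°, e=3)
step 2 (extend(-1)): joint angles (θ0=180°, θ1=270°, e=2)
all 25 alternatives checked — unique.

extend(1), extend(-1)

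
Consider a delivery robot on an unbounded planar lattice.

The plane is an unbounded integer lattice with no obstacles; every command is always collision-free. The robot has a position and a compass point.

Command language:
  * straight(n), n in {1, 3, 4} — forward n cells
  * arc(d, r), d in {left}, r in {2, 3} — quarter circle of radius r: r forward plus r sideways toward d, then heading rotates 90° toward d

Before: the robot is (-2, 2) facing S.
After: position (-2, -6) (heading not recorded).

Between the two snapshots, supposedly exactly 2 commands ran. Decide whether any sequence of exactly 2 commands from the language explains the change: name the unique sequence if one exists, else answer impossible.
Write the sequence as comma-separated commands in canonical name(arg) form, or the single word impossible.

straight(4), straight(4)

start: (-2, 2) facing S
1. straight(4) → (-2, -2) facing S
2. straight(4) → (-2, -6) facing S
no other 2-command option fits: unique.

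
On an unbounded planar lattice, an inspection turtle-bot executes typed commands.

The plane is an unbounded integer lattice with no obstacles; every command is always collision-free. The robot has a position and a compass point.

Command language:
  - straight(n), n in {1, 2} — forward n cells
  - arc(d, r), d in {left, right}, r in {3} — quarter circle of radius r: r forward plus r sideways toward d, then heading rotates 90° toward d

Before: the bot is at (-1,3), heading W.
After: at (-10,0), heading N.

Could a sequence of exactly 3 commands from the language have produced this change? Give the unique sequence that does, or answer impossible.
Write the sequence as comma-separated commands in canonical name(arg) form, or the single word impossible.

key: running arc(right, 3) before arc(left, 3) would end elsewhere — order is forced
t0: at (-1,3), heading W
t=1 arc(left, 3) ⇒ at (-4,0), heading S
t=2 arc(right, 3) ⇒ at (-7,-3), heading W
t=3 arc(right, 3) ⇒ at (-10,0), heading N
uniquely the one of 64 3-step routes that fits.

arc(left, 3), arc(right, 3), arc(right, 3)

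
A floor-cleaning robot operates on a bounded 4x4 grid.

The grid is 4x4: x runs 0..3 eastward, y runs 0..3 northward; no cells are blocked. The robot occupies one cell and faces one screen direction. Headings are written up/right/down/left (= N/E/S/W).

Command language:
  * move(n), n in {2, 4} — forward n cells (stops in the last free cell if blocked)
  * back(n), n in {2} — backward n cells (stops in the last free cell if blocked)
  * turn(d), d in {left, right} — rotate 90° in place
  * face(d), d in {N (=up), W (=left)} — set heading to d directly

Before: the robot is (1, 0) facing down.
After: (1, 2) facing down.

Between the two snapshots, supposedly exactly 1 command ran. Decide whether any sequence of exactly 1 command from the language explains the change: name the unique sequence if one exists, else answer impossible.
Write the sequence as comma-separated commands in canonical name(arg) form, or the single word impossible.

key: still facing S — the one step turns nothing
begin: (1, 0) facing down
step 1 (back(2)): (1, 2) facing down
no rival 1-sequence matches.

back(2)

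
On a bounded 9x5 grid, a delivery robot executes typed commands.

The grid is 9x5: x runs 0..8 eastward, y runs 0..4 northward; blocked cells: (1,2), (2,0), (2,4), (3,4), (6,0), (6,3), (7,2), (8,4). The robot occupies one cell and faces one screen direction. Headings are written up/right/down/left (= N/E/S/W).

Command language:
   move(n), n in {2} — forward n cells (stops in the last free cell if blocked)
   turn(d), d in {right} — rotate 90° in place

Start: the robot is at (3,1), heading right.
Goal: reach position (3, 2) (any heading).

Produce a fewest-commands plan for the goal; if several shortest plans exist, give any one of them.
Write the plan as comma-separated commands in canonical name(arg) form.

turn(right), move(2), turn(right), turn(right), move(2)

start: at (3,1), heading right
step 1 (turn(right)): at (3,1), heading down
step 2 (move(2)): at (3,0), heading down
step 3 (turn(right)): at (3,0), heading left
step 4 (turn(right)): at (3,0), heading up
step 5 (move(2)): at (3,2), heading up
no 4-step plan works, so 5 is optimal.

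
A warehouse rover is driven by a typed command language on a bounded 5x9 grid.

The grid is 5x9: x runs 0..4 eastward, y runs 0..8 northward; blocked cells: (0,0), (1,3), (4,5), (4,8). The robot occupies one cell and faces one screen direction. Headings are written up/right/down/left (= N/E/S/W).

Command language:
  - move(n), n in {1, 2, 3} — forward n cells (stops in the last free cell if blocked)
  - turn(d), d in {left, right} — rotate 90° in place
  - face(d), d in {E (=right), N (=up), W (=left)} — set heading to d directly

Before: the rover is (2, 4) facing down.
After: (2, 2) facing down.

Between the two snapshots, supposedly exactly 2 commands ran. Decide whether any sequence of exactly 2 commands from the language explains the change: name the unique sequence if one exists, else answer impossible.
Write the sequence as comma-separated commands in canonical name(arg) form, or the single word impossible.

key: heading stays S — no command in the sequence turns
start: (2, 4) facing down
step 1 (move(1)): (2, 3) facing down
step 2 (move(1)): (2, 2) facing down
all 64 alternatives checked — unique.

move(1), move(1)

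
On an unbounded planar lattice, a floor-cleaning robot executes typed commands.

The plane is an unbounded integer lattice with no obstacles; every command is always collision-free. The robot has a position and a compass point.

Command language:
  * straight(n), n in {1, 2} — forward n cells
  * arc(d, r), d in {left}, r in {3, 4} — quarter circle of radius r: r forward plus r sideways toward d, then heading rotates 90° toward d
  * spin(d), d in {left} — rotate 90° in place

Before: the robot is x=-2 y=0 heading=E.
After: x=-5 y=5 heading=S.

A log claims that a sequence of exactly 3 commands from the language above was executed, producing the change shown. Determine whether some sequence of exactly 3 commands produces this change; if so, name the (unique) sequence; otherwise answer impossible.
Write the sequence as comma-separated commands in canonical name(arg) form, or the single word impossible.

arc(left, 4), arc(left, 4), arc(left, 3)

key: position moved to (-5,5) AND the heading swung to S — translation plus rotation needed
start: x=-2 y=0 heading=E
1. arc(left, 4) → x=2 y=4 heading=N
2. arc(left, 4) → x=-2 y=8 heading=W
3. arc(left, 3) → x=-5 y=5 heading=S
no other 3-command option fits: unique.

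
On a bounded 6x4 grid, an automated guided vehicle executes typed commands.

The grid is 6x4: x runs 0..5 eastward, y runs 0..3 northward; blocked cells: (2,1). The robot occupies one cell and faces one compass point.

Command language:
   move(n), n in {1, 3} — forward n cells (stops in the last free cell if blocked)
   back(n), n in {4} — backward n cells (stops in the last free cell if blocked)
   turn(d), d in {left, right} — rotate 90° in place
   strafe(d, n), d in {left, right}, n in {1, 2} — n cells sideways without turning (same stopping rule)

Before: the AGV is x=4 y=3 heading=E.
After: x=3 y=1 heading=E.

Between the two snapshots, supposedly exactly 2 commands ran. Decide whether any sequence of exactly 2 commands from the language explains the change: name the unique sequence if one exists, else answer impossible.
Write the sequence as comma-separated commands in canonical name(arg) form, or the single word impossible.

strafe(right, 2), back(4)

key: still facing E at the end — nothing in the sequence rotates
t0: x=4 y=3 heading=E
t=1 strafe(right, 2) ⇒ x=4 y=1 heading=E
t=2 back(4) ⇒ x=3 y=1 heading=E
no rival 2-sequence matches.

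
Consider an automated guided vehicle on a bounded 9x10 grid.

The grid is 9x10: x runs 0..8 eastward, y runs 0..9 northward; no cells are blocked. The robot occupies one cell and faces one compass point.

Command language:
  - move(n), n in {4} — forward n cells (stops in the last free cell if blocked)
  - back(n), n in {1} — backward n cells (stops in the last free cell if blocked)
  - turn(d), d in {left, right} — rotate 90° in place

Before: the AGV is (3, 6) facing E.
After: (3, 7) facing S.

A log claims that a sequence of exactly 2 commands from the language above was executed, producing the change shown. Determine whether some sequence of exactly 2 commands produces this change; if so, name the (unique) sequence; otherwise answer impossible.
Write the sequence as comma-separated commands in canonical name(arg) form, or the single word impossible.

turn(right), back(1)

key: cell and facing (now S) both changed — the 2 commands mix motion and turning
start: (3, 6) facing E
step 1 (turn(right)): (3, 6) facing S
step 2 (back(1)): (3, 7) facing S
all 16 alternatives checked — unique.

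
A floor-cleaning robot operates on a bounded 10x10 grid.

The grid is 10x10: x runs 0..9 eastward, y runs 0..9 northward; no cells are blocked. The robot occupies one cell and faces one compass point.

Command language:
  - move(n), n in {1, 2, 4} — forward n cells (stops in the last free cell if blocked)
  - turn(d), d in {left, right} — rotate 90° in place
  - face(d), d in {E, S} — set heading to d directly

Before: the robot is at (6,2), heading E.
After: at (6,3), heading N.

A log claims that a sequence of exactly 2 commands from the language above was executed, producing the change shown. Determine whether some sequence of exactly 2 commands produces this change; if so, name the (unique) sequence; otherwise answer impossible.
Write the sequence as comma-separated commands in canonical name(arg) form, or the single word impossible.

key: running move(1) before turn(left) would end elsewhere — order is forced
t0: at (6,2), heading E
1. turn(left) → at (6,2), heading N
2. move(1) → at (6,3), heading N
all 49 alternatives checked — unique.

turn(left), move(1)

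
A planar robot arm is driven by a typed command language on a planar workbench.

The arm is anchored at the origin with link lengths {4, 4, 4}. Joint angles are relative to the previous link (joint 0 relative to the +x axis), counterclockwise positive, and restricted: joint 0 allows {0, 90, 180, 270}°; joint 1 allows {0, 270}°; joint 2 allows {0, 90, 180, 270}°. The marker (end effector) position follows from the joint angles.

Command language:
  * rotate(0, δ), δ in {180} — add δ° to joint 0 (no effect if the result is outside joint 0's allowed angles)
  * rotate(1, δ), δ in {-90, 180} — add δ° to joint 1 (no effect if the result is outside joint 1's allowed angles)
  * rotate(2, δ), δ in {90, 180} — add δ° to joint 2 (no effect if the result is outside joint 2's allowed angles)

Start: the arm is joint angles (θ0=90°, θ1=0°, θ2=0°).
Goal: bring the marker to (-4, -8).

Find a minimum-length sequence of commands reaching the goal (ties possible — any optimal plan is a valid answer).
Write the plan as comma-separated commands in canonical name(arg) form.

rotate(2, 90), rotate(2, 180), rotate(0, 180)

t0: joint angles (θ0=90°, θ1=0°, θ2=0°)
[1] after rotate(2, 90): joint angles (θ0=90°, θ1=0°, θ2=90°)
[2] after rotate(2, 180): joint angles (θ0=90°, θ1=0°, θ2=270°)
[3] after rotate(0, 180): joint angles (θ0=270°, θ1=0°, θ2=270°)
no 2-step plan works, so 3 is optimal.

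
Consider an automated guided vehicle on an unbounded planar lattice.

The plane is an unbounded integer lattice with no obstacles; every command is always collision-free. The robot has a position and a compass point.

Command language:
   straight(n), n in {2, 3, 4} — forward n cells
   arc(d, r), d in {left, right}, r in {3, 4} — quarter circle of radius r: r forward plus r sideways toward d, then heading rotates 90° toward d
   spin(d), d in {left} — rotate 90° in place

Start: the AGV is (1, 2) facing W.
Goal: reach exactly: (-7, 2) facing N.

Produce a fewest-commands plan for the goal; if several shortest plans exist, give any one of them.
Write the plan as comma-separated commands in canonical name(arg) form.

start: (1, 2) facing W
step 1 (spin(left)): (1, 2) facing S
step 2 (arc(right, 4)): (-3, -2) facing W
step 3 (arc(right, 4)): (-7, 2) facing N
minimal: 3 command(s), checked below 3.

spin(left), arc(right, 4), arc(right, 4)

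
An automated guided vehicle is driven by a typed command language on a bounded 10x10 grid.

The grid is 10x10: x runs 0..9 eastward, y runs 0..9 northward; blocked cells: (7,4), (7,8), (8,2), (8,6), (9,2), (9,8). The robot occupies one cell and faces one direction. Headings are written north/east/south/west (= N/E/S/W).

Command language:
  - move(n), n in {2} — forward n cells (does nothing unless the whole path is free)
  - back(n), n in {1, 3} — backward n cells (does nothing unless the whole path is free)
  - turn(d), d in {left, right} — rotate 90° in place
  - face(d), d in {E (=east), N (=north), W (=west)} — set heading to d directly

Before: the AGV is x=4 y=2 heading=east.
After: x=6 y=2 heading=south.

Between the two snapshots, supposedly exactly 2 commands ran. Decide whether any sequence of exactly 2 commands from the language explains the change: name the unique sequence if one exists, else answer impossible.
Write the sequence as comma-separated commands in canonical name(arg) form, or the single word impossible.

key: running turn(right) before move(2) would end elsewhere — order is forced
from: x=4 y=2 heading=east
t=1 move(2) ⇒ x=6 y=2 heading=east
t=2 turn(right) ⇒ x=6 y=2 heading=south
all 64 alternatives checked — unique.

move(2), turn(right)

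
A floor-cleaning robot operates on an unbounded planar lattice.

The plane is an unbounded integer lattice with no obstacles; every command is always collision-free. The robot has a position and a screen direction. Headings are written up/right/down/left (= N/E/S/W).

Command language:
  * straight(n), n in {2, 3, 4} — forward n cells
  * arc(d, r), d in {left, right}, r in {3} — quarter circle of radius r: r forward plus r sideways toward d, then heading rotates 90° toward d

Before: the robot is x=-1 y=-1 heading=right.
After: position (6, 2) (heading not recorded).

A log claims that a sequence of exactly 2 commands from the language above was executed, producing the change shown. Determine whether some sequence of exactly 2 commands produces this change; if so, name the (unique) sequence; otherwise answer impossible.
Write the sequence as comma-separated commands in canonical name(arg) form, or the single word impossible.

straight(4), arc(left, 3)

key: order matters: swapping straight(4) and arc(left, 3) lands elsewhere
begin: x=-1 y=-1 heading=right
1. straight(4) → x=3 y=-1 heading=right
2. arc(left, 3) → x=6 y=2 heading=up
no other 2-command option fits: unique.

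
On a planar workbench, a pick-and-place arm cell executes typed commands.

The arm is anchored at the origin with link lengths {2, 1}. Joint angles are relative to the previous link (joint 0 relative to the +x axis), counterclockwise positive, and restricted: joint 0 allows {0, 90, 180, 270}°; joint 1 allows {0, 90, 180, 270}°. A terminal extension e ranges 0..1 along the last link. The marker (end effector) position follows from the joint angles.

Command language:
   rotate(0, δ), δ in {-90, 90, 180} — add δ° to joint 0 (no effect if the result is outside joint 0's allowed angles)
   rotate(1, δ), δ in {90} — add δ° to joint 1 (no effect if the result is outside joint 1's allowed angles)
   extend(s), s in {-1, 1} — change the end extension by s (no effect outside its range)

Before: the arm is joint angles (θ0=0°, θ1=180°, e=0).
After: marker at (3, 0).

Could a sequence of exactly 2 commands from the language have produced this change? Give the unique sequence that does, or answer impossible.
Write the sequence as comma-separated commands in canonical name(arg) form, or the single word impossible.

initial: joint angles (θ0=0°, θ1=180°, e=0)
t=1 rotate(1, 90) ⇒ joint angles (θ0=0°, θ1=270°, e=0)
t=2 rotate(1, 90) ⇒ joint angles (θ0=0°, θ1=0°, e=0)
all 36 alternatives checked — unique.

rotate(1, 90), rotate(1, 90)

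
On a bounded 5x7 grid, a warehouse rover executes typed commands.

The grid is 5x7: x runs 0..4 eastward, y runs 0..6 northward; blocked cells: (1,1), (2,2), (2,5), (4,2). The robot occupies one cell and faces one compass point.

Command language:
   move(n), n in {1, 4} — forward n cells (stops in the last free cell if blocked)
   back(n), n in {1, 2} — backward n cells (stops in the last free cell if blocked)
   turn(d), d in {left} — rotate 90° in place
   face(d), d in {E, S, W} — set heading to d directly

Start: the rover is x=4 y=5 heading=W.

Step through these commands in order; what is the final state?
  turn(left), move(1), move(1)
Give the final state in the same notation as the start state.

x=4 y=3 heading=S

initial: x=4 y=5 heading=W
[1] after turn(left): x=4 y=5 heading=S
[2] after move(1): x=4 y=4 heading=S
[3] after move(1): x=4 y=3 heading=S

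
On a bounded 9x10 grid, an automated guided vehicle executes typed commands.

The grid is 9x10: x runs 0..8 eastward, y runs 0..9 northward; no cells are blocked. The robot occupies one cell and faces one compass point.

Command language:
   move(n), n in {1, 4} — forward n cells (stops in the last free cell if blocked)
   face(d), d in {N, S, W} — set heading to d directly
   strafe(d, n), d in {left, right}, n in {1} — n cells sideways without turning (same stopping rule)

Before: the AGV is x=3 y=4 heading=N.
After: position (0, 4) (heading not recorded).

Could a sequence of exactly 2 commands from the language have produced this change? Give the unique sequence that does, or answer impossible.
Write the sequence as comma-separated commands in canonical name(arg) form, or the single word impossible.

key: running move(4) before face(W) would end elsewhere — order is forced
from: x=3 y=4 heading=N
t=1 face(W) ⇒ x=3 y=4 heading=W
t=2 move(4) ⇒ x=0 y=4 heading=W
no other 2-command option fits: unique.

face(W), move(4)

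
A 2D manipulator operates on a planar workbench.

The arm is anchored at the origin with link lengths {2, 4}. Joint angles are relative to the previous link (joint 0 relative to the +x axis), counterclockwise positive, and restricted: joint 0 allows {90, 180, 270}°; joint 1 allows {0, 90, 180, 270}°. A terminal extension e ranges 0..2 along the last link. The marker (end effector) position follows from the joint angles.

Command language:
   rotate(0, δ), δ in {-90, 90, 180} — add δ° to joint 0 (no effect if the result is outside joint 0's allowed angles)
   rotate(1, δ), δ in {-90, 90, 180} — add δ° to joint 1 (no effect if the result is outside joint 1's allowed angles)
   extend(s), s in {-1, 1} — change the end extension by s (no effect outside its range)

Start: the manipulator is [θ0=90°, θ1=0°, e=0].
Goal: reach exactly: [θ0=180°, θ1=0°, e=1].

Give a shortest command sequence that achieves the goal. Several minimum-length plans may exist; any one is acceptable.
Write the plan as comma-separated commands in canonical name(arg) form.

extend(1), rotate(0, 90)

start: [θ0=90°, θ1=0°, e=0]
[1] after extend(1): [θ0=90°, θ1=0°, e=1]
[2] after rotate(0, 90): [θ0=180°, θ1=0°, e=1]
no 1-step plan works, so 2 is optimal.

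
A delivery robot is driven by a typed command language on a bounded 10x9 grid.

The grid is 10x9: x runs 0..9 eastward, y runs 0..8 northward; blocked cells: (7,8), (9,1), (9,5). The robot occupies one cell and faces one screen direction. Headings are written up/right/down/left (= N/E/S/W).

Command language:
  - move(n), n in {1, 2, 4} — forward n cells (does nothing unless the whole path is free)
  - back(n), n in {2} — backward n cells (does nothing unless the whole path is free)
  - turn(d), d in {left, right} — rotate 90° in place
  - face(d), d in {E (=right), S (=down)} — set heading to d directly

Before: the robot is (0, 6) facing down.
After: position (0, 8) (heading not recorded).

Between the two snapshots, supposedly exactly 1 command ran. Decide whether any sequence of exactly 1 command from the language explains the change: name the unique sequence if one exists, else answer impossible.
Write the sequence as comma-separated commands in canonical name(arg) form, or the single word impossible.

start: (0, 6) facing down
[1] after back(2): (0, 8) facing down
no rival 1-sequence matches.

back(2)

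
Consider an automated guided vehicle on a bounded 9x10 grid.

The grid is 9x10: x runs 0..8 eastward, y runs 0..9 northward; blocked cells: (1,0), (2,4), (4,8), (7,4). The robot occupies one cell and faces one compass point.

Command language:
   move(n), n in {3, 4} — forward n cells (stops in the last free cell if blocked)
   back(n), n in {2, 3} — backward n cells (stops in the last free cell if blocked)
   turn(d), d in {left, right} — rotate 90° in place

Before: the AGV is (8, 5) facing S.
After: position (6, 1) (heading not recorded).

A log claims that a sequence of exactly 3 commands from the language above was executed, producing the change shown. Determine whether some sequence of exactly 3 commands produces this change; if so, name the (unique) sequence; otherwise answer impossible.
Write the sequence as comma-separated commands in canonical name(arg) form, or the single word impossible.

move(4), turn(left), back(2)

key: running back(2) before move(4) would end elsewhere — order is forced
from: (8, 5) facing S
t=1 move(4) ⇒ (8, 1) facing S
t=2 turn(left) ⇒ (8, 1) facing E
t=3 back(2) ⇒ (6, 1) facing E
no other 3-command option fits: unique.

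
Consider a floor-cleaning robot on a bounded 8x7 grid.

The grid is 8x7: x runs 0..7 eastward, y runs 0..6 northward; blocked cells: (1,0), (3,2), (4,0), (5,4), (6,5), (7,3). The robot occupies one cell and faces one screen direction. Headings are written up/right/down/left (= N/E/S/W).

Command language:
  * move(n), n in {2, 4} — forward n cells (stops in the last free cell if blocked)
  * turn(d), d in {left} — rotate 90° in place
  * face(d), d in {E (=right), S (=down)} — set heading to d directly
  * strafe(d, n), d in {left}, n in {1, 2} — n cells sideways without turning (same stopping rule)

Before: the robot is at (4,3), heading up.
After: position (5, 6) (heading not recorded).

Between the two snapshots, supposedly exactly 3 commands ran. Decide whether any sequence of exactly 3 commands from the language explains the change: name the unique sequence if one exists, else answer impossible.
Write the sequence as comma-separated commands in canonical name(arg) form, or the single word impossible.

key: order matters: swapping move(4) and strafe(left, 1) lands elsewhere
t0: at (4,3), heading up
t=1 move(4) ⇒ at (4,6), heading up
t=2 face(S) ⇒ at (4,6), heading down
t=3 strafe(left, 1) ⇒ at (5,6), heading down
no other 3-command option fits: unique.

move(4), face(S), strafe(left, 1)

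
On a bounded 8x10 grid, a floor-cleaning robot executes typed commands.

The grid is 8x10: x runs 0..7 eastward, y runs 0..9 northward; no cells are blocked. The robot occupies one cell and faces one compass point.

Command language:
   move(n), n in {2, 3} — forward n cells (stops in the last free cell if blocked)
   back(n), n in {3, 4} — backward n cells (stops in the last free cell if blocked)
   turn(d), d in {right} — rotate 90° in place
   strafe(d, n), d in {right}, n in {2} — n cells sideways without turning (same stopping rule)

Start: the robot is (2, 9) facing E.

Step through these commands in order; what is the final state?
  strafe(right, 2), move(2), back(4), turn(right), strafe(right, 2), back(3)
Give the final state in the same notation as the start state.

t0: (2, 9) facing E
t=1 strafe(right, 2) ⇒ (2, 7) facing E
t=2 move(2) ⇒ (4, 7) facing E
t=3 back(4) ⇒ (0, 7) facing E
t=4 turn(right) ⇒ (0, 7) facing S
t=5 strafe(right, 2) ⇒ (0, 7) facing S
t=6 back(3) ⇒ (0, 9) facing S

(0, 9) facing S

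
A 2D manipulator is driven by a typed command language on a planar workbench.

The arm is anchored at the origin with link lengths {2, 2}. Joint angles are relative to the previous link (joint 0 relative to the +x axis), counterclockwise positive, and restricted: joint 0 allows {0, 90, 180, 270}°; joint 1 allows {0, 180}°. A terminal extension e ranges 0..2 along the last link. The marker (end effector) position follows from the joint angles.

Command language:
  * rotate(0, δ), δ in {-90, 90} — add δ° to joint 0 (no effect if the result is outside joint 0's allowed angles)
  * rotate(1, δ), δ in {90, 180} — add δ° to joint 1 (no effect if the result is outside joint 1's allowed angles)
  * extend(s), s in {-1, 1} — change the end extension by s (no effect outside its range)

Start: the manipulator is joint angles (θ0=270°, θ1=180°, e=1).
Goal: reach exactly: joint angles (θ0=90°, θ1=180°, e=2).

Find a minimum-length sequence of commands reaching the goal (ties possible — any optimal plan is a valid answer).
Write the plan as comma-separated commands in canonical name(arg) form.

rotate(0, -90), rotate(0, -90), extend(1)

t0: joint angles (θ0=270°, θ1=180°, e=1)
1. rotate(0, -90) → joint angles (θ0=180°, θ1=180°, e=1)
2. rotate(0, -90) → joint angles (θ0=90°, θ1=180°, e=1)
3. extend(1) → joint angles (θ0=90°, θ1=180°, e=2)
minimal: 3 command(s), checked below 3.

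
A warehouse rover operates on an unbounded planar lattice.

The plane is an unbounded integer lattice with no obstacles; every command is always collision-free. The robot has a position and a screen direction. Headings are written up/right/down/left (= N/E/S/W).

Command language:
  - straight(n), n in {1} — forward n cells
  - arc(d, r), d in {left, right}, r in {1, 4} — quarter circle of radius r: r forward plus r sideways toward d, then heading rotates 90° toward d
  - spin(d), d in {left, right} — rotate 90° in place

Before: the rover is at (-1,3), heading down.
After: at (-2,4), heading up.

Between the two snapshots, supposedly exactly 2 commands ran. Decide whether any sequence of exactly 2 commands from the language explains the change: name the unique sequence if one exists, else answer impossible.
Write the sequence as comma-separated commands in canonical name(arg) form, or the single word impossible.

spin(right), arc(right, 1)

key: cell and facing (now N) both changed — the 2 commands mix motion and turning
from: at (-1,3), heading down
t=1 spin(right) ⇒ at (-1,3), heading left
t=2 arc(right, 1) ⇒ at (-2,4), heading up
uniquely the one of 49 2-step routes that fits.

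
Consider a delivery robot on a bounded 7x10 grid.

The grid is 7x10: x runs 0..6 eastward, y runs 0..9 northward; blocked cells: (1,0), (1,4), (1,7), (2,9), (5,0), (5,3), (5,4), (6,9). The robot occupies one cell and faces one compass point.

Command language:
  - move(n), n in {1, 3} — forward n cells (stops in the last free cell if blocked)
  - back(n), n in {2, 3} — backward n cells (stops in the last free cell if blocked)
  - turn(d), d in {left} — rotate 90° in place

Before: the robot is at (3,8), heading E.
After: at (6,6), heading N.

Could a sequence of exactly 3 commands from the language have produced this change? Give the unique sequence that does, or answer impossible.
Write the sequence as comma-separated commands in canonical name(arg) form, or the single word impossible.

move(3), turn(left), back(2)

key: cell and facing (now N) both changed — the 3 commands mix motion and turning
initial: at (3,8), heading E
[1] after move(3): at (6,8), heading E
[2] after turn(left): at (6,8), heading N
[3] after back(2): at (6,6), heading N
uniquely the one of 125 3-step routes that fits.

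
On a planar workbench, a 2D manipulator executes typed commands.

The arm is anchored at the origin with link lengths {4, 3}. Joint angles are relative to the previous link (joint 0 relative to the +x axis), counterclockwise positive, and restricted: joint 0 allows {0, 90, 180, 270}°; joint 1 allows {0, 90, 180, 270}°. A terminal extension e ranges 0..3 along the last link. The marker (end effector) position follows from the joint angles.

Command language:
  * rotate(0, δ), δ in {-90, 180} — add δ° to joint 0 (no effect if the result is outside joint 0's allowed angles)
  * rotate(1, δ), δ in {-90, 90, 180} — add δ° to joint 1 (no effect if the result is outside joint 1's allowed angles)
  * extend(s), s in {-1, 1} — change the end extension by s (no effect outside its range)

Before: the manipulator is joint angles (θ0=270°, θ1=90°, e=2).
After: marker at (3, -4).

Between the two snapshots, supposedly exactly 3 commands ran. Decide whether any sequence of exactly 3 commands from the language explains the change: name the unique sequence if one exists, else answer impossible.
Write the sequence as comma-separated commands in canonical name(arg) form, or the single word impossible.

initial: joint angles (θ0=270°, θ1=90°, e=2)
1. extend(-1) → joint angles (θ0=270°, θ1=90°, e=1)
2. extend(-1) → joint angles (θ0=270°, θ1=90°, e=0)
3. extend(-1) → joint angles (θ0=270°, θ1=90°, e=0)
uniquely the one of 343 3-step routes that fits.

extend(-1), extend(-1), extend(-1)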